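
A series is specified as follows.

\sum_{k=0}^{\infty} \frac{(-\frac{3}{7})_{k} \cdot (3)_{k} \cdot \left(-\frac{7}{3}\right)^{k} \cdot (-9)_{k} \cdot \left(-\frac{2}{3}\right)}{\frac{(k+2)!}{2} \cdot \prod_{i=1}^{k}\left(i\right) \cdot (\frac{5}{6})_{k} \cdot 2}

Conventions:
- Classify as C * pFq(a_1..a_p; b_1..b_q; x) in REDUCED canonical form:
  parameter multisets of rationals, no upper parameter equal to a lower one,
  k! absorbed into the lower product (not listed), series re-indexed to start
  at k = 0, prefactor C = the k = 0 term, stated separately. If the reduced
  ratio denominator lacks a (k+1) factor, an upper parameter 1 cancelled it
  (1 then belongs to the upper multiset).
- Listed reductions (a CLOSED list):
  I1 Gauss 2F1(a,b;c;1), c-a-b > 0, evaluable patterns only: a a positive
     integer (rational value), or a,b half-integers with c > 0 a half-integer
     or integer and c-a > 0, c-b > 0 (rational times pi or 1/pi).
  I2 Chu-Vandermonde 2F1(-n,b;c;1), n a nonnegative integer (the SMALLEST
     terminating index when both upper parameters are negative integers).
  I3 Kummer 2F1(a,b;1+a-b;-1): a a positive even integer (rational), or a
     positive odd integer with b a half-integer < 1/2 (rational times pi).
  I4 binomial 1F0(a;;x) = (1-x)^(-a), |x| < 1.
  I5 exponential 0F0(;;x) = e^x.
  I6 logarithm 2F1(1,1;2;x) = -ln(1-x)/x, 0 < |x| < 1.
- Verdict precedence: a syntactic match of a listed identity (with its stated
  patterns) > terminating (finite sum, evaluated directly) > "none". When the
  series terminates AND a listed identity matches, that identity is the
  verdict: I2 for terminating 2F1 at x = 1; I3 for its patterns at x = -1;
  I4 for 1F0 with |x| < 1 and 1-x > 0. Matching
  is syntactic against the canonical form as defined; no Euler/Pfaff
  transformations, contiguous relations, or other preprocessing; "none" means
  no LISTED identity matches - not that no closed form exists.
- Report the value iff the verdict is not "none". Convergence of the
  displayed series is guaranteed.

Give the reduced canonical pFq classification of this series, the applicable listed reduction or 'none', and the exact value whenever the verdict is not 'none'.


Classification (C = -\frac{1}{3}): 2F1 with upper {-9, -\frac{3}{7}}, lower {\frac{5}{6}}, argument x = -\frac{7}{3}. Verdict: terminating. (-9)_k vanishes past k = 9, leaving a 10-term sum, computed directly. Its exact value is \frac{3063808483781}{5047408443}.

The tell: x = -\frac{7}{3} and the constant factors (C = -1/3, x = -7/3) combine into one prefactor.
Step ratio: r(k) = -\frac{7}{3} * (k-9) (k-\frac{3}{7}) / [(k+\frac{5}{6}) (k+1)] - rational; roots negated = parameters, x = -\frac{7}{3}, C = -\frac{1}{3}.


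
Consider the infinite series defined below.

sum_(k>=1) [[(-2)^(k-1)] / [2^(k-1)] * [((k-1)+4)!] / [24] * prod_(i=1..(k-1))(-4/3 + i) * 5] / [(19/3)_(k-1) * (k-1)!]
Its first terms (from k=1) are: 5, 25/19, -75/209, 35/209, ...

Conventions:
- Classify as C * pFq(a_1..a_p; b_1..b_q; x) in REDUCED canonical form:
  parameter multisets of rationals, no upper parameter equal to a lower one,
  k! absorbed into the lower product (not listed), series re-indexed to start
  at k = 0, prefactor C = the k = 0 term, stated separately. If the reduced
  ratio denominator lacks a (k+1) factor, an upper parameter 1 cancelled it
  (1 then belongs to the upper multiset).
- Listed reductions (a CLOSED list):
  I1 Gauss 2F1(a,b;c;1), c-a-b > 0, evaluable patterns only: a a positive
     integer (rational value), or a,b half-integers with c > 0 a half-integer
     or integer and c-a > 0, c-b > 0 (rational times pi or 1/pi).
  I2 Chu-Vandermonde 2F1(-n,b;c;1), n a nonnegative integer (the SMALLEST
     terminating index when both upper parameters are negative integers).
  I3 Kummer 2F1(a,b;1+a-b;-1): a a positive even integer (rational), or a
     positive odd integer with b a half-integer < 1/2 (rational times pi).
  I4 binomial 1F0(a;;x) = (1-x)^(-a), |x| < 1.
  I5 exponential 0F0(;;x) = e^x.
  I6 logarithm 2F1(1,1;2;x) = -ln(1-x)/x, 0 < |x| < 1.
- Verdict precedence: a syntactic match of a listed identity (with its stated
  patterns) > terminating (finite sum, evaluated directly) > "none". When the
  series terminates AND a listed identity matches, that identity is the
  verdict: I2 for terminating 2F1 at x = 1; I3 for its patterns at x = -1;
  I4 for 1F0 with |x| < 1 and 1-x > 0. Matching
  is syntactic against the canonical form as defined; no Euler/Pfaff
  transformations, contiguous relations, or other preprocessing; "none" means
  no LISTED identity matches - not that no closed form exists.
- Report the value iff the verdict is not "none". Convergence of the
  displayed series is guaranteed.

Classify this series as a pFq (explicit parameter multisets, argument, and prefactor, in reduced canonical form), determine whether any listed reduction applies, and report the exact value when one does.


This is 5 * 2F1(-1/3, 5; 19/3; -1) in reduced canonical form. Verdict: none - at argument -1 the multisets {-1/3, 5} ; {19/3} match no listed identity.

First insight: t_0 being 5, the factorial ratio (C = 5) (k+a-1)!/(a-1)! is a rising factorial (a)_k.
Term ratio: r(k) = (-1) * (k-1/3) (k+5) / [(k+19/3) (k+1)] - poly over poly, x = (-1) from leading terms; C = 5 at k = 0.


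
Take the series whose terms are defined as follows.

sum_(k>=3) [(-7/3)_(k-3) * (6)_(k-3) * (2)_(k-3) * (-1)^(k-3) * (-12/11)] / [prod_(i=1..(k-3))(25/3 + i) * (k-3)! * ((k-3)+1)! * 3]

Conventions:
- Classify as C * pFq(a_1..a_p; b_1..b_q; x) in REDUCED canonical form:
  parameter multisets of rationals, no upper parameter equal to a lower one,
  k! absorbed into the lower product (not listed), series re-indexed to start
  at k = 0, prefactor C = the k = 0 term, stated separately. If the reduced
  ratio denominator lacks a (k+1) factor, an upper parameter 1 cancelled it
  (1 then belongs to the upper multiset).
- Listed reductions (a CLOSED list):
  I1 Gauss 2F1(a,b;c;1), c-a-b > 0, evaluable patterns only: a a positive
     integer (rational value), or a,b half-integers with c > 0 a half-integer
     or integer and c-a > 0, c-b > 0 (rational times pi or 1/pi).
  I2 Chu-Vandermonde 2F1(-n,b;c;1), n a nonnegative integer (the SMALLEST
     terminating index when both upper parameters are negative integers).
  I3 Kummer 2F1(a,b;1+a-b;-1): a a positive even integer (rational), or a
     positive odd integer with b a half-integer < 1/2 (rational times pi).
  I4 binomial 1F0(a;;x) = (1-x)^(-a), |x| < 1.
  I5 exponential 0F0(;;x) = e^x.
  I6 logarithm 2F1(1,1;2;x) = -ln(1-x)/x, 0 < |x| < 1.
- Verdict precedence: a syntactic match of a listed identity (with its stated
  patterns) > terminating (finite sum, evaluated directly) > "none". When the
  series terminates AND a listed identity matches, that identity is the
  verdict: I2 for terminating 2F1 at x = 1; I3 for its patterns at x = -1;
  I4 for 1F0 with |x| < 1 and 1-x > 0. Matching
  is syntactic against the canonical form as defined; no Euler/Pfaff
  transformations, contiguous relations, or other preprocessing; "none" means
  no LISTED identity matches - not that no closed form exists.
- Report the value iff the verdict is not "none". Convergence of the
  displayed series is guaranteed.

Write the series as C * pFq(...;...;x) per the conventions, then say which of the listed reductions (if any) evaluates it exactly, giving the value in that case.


Reduced: x = -1, 2F1, upper = {-7/3, 6}, lower = {28/3}, C = -4/11. Verdict: the Kummer evaluation I3 matches (x = -1; c = 28/3 equals 1+a-b for upper {-7/3, 6}: listed pattern). Hence: -95/81.

The tell: t_0 = -4/11 here, and the denominator's factorial ratio (C = -4/11, x = -1) is a lower Pochhammer.
Term ratio: r(k) = (-1) * (k-7/3) (k+6) / [(k+28/3) (k+1)] ; factor over Q: parameters, x = (-1), and C = -4/11.


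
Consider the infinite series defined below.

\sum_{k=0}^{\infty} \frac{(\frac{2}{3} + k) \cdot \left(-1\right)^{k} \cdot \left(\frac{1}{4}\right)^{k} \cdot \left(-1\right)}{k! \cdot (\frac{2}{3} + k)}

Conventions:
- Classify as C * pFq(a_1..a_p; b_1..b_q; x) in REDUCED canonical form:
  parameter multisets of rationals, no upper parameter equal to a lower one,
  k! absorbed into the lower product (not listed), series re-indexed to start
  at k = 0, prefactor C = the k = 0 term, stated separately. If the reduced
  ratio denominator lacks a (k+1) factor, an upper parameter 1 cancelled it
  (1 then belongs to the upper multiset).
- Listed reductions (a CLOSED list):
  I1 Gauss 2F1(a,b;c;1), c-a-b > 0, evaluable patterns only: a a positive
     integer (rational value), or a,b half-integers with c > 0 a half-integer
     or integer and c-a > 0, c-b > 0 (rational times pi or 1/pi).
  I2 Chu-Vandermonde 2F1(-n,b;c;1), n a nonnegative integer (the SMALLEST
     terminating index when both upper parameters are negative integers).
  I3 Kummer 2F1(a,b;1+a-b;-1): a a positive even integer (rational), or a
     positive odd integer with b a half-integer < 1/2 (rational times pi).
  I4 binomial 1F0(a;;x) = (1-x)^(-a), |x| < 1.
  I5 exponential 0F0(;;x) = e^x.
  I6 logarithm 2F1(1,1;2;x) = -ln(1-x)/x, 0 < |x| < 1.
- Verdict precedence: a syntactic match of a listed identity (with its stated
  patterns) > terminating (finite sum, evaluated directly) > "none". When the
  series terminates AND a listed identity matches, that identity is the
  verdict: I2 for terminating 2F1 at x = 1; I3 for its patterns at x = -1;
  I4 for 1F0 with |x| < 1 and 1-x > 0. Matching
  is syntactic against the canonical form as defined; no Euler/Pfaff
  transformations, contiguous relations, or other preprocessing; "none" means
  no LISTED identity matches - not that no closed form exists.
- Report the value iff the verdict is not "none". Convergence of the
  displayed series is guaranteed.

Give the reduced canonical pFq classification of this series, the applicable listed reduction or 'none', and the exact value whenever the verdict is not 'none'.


Reduced: x = -\frac{1}{4}, 0F0, upper = {-}, lower = {-}, C = -1. Verdict: this is exponential (I5) (the 0F0 exponential series at x = -\frac{1}{4}). Exact value: \left(-1\right) \cdot e^{-\frac{1}{4}}.

Structural cue: t_0 = -1 here, and the (-1)^k factor (C = -1) folds into the argument's sign.
Step ratio: r(k) = -\frac{1}{4} * 1 / [(k+1)] ; factor over Q: parameters, x = -\frac{1}{4}, and C = -1.


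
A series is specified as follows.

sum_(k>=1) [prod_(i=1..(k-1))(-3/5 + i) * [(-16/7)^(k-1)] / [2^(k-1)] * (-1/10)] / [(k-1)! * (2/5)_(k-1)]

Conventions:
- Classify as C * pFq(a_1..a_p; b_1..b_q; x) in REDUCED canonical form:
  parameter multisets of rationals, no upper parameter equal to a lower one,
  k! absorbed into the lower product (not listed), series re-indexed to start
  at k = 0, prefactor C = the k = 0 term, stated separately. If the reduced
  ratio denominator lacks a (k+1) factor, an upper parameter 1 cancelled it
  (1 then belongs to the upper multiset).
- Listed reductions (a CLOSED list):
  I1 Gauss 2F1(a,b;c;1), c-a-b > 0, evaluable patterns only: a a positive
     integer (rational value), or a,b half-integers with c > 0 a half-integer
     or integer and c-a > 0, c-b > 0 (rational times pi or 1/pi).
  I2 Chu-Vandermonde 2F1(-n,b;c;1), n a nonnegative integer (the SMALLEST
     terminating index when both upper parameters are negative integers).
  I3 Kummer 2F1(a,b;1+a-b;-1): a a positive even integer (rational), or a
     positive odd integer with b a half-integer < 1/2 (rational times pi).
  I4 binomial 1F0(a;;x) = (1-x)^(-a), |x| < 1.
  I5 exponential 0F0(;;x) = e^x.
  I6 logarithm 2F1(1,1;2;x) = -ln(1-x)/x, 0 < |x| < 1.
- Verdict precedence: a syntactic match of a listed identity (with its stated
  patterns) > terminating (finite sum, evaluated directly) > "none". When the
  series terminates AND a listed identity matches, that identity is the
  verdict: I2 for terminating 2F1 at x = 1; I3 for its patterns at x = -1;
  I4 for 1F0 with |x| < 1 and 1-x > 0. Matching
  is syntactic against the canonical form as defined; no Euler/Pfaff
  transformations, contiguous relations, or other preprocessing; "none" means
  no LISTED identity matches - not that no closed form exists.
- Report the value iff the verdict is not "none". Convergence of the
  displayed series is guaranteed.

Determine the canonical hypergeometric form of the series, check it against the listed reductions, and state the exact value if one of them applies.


Structural cue: t_0 being -1/10, the parameter 2/5 appears in both the upper and lower lists and cancels.
Consecutive-term ratio: r(k) = (-8/7) * 1 / [(k+1)] - poly over poly, x = (-8/7) from leading terms; C = -1/10 at k = 0.

x = -8/7 here; the reduced form reads 0F0, upper {-}, lower {-}, C = -1/10. Verdict: this is exponential (I5) (the 0F0 exponential series at x = -8/7). Its exact value is (-1/10) * e^(-8/7).


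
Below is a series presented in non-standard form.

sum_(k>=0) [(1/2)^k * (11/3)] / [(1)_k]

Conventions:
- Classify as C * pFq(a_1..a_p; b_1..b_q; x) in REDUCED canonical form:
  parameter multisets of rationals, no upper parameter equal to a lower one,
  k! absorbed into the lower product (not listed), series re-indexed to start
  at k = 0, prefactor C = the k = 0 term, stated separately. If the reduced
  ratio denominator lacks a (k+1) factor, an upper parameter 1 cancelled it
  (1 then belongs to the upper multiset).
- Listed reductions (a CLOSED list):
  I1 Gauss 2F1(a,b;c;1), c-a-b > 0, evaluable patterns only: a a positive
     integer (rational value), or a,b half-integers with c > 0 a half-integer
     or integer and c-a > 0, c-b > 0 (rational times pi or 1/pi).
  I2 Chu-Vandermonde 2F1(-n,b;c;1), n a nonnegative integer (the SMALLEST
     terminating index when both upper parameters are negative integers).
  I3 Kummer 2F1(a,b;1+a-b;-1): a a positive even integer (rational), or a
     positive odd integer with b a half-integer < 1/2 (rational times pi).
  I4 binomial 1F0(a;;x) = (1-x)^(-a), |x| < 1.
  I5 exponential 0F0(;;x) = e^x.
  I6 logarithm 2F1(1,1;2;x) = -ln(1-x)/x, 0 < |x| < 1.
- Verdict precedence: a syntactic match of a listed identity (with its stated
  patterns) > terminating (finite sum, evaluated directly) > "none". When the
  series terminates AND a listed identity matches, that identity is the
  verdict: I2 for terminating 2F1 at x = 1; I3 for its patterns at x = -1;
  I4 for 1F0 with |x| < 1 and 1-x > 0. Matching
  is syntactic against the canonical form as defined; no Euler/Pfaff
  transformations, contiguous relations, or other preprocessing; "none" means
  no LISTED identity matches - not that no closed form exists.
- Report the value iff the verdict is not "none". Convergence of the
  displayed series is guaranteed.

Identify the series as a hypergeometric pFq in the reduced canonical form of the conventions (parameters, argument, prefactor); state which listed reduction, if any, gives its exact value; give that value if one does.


The tell: x = (1/2) and (1)_k (C = 11/3) is k! itself.
Ratio: r(k) = (1/2) * 1 / [(k+1)] - poly over poly, x = (1/2) from leading terms; C = 11/3 at k = 0.

Classification (C = 11/3): 0F0 with upper {-}, lower {-}, argument x = 1/2. Verdict: this is the exponential series (I5) (the 0F0 exponential series at x = 1/2). Its exact value is (11/3) * e^(1/2).


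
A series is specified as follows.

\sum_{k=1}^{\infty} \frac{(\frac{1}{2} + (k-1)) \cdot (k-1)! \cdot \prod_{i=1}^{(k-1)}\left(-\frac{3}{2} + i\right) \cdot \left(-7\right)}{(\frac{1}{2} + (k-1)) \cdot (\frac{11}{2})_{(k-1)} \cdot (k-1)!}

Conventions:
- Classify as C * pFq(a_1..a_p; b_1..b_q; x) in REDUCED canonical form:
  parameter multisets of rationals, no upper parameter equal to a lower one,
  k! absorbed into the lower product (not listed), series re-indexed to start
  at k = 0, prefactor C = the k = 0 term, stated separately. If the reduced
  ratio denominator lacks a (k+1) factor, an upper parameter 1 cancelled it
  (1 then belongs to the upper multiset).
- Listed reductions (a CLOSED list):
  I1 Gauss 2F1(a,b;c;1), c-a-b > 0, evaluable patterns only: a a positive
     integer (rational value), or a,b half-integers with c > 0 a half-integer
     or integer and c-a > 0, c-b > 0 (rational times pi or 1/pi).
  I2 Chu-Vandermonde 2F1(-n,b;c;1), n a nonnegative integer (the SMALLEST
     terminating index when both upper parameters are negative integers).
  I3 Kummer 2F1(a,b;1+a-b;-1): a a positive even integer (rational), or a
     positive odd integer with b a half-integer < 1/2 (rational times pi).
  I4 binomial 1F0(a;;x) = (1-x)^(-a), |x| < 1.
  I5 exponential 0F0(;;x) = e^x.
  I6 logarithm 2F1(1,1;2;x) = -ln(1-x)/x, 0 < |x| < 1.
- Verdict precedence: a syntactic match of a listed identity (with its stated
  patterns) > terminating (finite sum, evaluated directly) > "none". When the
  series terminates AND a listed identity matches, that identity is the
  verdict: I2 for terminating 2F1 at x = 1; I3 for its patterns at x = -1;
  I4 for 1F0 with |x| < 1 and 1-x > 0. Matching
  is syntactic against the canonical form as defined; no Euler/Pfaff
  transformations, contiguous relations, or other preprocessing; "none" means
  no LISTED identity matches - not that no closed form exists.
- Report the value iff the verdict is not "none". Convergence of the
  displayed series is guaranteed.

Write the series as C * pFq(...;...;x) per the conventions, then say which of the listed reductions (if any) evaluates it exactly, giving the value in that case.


Key step: with t_0 = -7, the running product (prefactor -7) telescopes to a rising factorial.
Consecutive-term ratio: r(k) = 1 * (k-\frac{1}{2}) (k+1) / [(k+\frac{11}{2}) (k+1)] - rational in k. x = 1; t_0 = -7; negate the roots.

With C = -7: the canonical form is 2F1(-\frac{1}{2}, 1; \frac{11}{2}; 1). Verdict: Gauss (I1, integer-parameter pattern) fires (x = 1: the Gamma ratio telescopes since c-a-b = 5 > 0 and a = 1 in Z>0). Value: -\frac{63}{10}.


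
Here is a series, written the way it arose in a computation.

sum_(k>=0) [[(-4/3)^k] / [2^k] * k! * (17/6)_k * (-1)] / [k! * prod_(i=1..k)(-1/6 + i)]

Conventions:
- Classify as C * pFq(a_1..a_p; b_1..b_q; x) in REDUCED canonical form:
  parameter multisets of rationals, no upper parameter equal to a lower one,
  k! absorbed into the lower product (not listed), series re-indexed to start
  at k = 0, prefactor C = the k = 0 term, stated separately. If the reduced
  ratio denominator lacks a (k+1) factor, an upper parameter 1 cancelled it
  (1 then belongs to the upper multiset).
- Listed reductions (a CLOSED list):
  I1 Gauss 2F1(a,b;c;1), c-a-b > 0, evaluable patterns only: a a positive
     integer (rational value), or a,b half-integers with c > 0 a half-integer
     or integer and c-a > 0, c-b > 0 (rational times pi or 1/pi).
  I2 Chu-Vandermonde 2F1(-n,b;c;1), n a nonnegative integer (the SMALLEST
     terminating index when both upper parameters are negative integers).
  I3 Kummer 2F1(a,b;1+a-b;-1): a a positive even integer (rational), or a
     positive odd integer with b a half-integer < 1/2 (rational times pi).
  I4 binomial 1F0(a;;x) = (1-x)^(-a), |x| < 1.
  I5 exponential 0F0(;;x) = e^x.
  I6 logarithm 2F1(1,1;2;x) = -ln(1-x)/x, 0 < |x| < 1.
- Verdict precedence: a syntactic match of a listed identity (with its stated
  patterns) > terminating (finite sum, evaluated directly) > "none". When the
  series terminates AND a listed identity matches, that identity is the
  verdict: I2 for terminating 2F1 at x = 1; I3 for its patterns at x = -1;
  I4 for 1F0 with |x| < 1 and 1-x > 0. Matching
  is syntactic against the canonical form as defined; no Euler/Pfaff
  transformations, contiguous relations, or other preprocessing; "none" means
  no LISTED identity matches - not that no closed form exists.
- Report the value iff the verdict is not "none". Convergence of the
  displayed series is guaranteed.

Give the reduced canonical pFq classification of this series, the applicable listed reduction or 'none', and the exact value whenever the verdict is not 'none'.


Structural cue: x = (-2/3) and the factorial ratio (C = -1) (k+a-1)!/(a-1)! is a rising factorial (a)_k.
Consecutive-term ratio: r(k) = (-2/3) * (k+1) (k+17/6) / [(k+5/6) (k+1)] - rational in k, leading ratio (-2/3); with t_0 = -1, classification follows.

With C = -1: the canonical form is 2F1(1, 17/6; 5/6; -2/3). Verdict: none (x = -2/3): each listed identity misses the multisets {1, 17/6} ; {5/6}.


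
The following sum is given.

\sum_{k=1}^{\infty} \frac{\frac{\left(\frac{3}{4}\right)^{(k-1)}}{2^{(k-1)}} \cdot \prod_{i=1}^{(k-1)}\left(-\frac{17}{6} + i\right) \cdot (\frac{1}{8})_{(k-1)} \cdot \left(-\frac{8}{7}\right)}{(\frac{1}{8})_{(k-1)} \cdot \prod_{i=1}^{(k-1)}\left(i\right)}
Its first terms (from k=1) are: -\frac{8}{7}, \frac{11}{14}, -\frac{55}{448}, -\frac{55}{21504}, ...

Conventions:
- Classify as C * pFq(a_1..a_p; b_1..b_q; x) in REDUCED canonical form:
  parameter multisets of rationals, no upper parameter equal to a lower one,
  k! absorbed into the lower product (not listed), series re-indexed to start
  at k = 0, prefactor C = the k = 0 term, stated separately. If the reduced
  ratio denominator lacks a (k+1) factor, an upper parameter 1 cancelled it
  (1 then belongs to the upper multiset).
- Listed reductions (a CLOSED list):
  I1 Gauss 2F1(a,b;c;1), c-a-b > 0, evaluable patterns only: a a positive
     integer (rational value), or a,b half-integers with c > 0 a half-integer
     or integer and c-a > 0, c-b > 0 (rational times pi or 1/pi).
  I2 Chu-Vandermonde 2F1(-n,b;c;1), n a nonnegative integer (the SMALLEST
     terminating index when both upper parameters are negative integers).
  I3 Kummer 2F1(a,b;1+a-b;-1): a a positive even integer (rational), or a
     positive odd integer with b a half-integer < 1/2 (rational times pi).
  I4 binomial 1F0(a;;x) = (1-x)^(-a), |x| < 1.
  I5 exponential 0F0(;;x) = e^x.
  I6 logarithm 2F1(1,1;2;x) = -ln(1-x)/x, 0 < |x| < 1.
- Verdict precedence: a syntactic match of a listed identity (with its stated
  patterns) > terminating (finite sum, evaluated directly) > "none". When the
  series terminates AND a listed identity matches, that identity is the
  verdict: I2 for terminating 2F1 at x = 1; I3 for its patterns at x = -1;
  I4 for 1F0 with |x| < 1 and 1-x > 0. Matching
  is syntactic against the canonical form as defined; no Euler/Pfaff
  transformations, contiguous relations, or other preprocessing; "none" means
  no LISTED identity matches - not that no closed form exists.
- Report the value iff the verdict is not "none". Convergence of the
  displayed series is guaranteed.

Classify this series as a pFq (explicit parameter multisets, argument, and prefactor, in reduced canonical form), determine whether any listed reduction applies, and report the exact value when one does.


Canonical form: C = -\frac{8}{7} times 1F0 with upper {-\frac{11}{6}}, lower {-}, x = \frac{3}{8}. Verdict (x = \frac{3}{8}): the binomial series (I4) applies (the 1F0 binomial series: exponent 11/6, x = \frac{3}{8}). Its exact value is \left(-\frac{8}{7}\right) \cdot \left(\frac{5}{8}\right)^{\frac{11}{6}}.

First insight: from the first term -\frac{8}{7}: the product of the first k integers (prefactor -8/7) is k!.
Ratio: r(k) = \frac{3}{8} * (k-\frac{11}{6}) / [(k+1)] - rational; roots negated = parameters, x = \frac{3}{8}, C = -\frac{8}{7}.


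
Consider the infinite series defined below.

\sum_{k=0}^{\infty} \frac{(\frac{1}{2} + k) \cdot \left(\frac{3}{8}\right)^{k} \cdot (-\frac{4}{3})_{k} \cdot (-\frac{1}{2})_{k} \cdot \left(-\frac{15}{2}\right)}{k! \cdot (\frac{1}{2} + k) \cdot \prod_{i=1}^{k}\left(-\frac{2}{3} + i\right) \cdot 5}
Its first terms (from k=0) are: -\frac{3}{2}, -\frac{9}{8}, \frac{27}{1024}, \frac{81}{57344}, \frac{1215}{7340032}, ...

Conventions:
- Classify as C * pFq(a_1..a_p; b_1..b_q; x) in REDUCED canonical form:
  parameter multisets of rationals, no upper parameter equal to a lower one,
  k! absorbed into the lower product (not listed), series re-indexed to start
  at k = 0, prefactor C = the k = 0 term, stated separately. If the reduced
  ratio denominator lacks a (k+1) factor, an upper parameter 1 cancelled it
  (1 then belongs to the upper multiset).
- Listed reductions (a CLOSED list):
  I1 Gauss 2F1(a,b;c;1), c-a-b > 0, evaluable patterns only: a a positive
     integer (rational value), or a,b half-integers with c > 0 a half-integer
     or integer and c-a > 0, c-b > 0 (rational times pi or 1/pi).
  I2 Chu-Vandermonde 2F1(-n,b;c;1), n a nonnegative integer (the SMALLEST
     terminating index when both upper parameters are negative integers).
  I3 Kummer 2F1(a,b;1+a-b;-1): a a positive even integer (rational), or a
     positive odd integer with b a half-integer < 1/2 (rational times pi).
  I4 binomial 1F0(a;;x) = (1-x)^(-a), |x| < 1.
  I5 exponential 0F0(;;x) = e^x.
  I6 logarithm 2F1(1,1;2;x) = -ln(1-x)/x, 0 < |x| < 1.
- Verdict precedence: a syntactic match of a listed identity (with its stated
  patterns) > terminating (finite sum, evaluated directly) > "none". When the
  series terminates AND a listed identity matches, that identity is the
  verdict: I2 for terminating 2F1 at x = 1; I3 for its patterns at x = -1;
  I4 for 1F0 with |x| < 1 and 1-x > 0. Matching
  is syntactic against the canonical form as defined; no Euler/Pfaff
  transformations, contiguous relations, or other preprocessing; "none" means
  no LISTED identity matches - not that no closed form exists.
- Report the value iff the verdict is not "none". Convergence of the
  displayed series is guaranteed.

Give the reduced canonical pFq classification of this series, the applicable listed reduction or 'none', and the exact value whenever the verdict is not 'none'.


Key observation: t_0 being -\frac{3}{2}, the factor k + 1/2 cancels (top and bottom), leaving prefactor -3/2.
Term ratio: r(k) = \frac{3}{8} * (k-\frac{4}{3}) (k-\frac{1}{2}) / [(k+\frac{1}{3}) (k+1)] - rational; roots negated = parameters, x = \frac{3}{8}, C = -\frac{3}{2}.

Prefactor -\frac{3}{2}, argument \frac{3}{8}: 2F1 with upper {-\frac{4}{3}, -\frac{1}{2}} over lower {\frac{1}{3}}. Verdict: none - this 2F1 at x = \frac{3}{8} matches no listed pattern, and upper {-\frac{4}{3}, -\frac{1}{2}} holds no stopper.


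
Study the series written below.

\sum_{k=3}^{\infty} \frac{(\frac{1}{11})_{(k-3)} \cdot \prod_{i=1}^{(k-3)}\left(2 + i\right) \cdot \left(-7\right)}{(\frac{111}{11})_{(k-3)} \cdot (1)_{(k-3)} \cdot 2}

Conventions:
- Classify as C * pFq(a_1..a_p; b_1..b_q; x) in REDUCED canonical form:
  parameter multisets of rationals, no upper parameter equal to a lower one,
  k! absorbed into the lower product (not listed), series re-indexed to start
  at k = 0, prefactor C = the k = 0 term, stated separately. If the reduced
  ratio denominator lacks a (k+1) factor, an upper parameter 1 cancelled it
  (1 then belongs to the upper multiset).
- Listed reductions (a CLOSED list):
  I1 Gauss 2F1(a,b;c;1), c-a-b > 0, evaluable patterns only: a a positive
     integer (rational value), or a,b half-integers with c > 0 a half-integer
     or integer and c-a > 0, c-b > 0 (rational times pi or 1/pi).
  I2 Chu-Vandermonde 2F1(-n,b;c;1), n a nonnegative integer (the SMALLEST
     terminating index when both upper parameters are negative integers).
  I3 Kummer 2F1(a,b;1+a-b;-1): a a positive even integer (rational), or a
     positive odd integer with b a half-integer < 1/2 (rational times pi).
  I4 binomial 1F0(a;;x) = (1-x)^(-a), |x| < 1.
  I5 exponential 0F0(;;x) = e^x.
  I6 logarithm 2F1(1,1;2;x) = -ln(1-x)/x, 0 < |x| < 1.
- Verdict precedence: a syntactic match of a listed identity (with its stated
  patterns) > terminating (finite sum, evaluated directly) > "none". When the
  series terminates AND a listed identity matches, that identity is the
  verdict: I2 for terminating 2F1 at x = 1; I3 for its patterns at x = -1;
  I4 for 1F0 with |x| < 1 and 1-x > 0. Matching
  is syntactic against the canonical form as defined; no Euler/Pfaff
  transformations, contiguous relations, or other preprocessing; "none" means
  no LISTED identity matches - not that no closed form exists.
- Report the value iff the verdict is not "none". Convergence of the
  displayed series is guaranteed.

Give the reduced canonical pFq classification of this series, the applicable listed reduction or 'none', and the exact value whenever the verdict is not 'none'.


Classification (C = -\frac{7}{2}): 2F1 with upper {\frac{1}{11}, 3}, lower {\frac{111}{11}}, argument x = 1. Verdict at x = 1: Gauss's theorem (I1) matches (x = 1: the Gamma ratio telescopes since c-a-b = 7 > 0 and a = 3 in Z>0). Value: -\frac{28925}{7986}.

Structural cue: x = 1 and the running product (prefactor -7/2) telescopes to a rising factorial.
Ratio: r(k) = 1 * (k+\frac{1}{11}) (k+3) / [(k+\frac{111}{11}) (k+1)] - rational in k, leading ratio 1; with t_0 = -\frac{7}{2}, classification follows.


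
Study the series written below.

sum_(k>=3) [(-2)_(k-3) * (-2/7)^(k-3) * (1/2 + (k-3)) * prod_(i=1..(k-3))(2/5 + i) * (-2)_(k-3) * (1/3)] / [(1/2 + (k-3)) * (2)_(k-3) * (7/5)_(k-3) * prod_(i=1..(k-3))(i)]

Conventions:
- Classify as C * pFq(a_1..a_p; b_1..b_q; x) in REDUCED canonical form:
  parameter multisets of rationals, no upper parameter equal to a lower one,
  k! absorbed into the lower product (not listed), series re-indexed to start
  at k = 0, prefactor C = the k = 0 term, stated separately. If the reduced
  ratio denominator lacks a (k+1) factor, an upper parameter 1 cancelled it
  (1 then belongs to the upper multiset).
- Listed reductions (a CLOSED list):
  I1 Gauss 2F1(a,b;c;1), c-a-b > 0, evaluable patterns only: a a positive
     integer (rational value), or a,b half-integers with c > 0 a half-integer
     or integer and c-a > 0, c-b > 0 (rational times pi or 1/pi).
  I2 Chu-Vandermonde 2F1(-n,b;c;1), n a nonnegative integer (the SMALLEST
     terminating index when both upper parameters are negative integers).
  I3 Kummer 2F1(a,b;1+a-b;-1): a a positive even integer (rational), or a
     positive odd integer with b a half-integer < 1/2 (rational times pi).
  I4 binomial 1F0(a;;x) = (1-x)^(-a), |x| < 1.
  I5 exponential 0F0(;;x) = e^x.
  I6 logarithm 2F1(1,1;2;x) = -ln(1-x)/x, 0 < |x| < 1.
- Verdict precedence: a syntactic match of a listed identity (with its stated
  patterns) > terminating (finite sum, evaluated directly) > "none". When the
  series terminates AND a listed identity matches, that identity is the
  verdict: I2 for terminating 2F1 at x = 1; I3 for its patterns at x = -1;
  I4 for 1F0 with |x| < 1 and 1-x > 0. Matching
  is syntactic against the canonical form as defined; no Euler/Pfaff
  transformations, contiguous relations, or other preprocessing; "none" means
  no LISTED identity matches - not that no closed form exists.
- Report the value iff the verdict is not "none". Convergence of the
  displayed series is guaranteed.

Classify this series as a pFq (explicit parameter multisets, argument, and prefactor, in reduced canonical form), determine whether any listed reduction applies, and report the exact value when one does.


Prefactor 1/3, argument -2/7: 2F1 with upper {-2, -2} over lower {2}. Verdict: terminating (-2 upstairs). 3 nonzero terms in all; added directly. Sum: 67/441.

Key step: t_0 being 1/3, the parameter 7/5 appears in both the upper and lower lists and cancels (alongside the other common factor).
Term ratio: r(k) = (-2/7) * (k-2) (k-2) / [(k+2) (k+1)] - rational in k, leading ratio (-2/7); with t_0 = 1/3, classification follows.


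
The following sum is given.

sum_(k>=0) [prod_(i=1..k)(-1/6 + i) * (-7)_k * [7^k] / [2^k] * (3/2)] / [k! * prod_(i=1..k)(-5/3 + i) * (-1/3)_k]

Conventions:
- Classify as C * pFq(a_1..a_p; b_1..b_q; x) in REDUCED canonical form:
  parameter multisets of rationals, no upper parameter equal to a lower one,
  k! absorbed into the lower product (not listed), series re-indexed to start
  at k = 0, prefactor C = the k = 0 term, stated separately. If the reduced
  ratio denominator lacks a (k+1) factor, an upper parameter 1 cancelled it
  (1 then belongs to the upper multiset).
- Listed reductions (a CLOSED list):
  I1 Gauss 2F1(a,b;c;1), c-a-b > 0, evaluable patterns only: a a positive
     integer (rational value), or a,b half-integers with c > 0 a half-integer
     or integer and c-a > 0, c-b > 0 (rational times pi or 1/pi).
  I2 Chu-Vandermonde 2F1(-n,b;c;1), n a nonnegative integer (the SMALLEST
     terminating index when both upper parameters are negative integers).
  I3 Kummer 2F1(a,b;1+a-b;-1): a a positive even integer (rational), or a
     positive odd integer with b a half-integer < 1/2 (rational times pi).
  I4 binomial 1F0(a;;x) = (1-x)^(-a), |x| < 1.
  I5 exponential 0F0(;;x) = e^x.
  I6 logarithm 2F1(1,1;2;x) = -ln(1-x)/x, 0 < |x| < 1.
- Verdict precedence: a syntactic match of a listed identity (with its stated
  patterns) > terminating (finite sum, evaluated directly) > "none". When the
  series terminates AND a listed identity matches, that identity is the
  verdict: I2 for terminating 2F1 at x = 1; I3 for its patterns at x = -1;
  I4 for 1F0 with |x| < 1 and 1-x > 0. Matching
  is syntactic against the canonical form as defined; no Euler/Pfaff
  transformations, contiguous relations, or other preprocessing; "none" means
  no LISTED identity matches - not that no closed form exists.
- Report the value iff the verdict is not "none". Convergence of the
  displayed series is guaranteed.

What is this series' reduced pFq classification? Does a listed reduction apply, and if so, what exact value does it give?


Key observation: t_0 = 3/2 here, and the running product (C = 3/2) telescopes to a rising factorial.
Adjacent-term ratio: r(k) = (7/2) * (k-7) (k+5/6) / [(k-2/3) (k-1/3) (k+1)] ; factor over Q: parameters, x = (7/2), and C = 3/2.

With C = 3/2: the canonical form is 2F2(-7, 5/6; -2/3, -1/3; 7/2). Verdict: terminating - no listed pattern fits, but -7 in the upper list cuts the series at k = 7; direct evaluation. Its exact value is 51126322280529/17448304640.


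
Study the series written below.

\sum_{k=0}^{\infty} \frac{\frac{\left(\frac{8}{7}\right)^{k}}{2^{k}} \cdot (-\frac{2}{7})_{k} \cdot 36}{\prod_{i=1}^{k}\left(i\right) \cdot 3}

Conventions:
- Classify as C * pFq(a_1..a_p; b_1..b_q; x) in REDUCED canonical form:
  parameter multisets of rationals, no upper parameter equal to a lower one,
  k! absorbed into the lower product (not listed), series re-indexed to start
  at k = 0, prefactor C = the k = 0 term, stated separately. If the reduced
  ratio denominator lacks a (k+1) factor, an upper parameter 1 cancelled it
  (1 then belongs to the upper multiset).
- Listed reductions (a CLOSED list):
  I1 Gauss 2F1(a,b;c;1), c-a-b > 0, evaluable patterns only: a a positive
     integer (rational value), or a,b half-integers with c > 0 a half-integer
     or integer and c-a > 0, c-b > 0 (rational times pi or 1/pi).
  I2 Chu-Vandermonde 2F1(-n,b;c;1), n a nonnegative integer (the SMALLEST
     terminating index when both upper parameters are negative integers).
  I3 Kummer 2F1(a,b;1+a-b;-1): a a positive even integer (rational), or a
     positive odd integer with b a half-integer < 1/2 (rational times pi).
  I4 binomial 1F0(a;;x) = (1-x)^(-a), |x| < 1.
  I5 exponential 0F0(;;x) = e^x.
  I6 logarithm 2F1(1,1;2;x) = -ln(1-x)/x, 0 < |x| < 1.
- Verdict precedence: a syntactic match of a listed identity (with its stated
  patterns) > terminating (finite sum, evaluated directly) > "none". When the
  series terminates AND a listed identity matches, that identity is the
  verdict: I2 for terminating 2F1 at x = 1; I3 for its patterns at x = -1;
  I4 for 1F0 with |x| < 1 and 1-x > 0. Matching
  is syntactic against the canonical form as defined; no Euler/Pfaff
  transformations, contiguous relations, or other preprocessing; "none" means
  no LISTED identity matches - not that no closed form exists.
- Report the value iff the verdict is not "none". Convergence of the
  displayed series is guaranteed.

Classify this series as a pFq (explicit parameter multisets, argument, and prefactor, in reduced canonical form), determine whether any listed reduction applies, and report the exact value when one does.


Prefactor 12, argument \frac{4}{7}: 1F0 with upper {-\frac{2}{7}} over lower {-}. Verdict: the I4 binomial reduction applies (the 1F0 binomial series: exponent 2/7, x = \frac{4}{7}). Sum: 12 \cdot \left(\frac{3}{7}\right)^{\frac{2}{7}}.

Key observation: with t_0 = 12, the two k-th powers (C = 12) combine into one argument.
Adjacent-term ratio: r(k) = \frac{4}{7} * (k-\frac{2}{7}) / [(k+1)] - poly over poly, x = \frac{4}{7} from leading terms; C = 12 at k = 0.


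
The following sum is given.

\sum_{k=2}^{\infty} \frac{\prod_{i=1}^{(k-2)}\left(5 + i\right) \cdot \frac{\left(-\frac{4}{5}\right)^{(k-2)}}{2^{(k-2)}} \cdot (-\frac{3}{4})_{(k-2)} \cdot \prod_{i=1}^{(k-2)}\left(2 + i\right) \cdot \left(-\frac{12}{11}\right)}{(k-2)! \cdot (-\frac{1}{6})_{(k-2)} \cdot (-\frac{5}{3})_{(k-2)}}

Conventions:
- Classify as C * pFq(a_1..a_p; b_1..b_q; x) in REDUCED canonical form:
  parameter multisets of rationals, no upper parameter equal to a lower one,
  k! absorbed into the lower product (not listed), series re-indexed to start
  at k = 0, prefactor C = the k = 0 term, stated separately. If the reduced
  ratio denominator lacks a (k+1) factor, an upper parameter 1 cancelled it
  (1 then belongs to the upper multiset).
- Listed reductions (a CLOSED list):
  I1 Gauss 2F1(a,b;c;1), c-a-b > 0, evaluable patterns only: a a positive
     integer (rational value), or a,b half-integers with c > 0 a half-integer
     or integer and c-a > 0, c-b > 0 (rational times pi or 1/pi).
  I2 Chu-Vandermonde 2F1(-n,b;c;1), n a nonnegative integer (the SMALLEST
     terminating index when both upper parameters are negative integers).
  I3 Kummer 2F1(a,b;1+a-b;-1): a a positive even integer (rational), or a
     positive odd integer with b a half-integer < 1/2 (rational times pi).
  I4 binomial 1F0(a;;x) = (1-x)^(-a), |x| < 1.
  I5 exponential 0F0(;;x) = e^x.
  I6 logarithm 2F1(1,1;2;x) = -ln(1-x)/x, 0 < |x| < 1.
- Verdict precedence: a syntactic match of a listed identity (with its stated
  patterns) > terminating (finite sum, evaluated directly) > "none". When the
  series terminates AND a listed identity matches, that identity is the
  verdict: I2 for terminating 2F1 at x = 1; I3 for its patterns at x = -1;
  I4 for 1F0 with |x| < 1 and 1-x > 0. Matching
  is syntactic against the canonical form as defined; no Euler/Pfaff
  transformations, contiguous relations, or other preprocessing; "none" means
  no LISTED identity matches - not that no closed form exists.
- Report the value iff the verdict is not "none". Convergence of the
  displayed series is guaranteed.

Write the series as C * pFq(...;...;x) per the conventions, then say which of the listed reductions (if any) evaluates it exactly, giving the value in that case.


x = -\frac{2}{5} here; the reduced form reads 3F2, upper {-\frac{3}{4}, 3, 6}, lower {-\frac{5}{3}, -\frac{1}{6}}, C = -\frac{12}{11}. Verdict: none - at argument -\frac{2}{5} the multisets {-\frac{3}{4}, 3, 6} ; {-\frac{5}{3}, -\frac{1}{6}} match no listed identity.

Key step: from the first term -\frac{12}{11}: the running product (C = -12/11) telescopes to a rising factorial.
Step ratio: r(k) = -\frac{2}{5} * (k-\frac{3}{4}) (k+3) (k+6) / [(k-\frac{5}{3}) (k-\frac{1}{6}) (k+1)] ; factor over Q: parameters, x = -\frac{2}{5}, and C = -\frac{12}{11}.


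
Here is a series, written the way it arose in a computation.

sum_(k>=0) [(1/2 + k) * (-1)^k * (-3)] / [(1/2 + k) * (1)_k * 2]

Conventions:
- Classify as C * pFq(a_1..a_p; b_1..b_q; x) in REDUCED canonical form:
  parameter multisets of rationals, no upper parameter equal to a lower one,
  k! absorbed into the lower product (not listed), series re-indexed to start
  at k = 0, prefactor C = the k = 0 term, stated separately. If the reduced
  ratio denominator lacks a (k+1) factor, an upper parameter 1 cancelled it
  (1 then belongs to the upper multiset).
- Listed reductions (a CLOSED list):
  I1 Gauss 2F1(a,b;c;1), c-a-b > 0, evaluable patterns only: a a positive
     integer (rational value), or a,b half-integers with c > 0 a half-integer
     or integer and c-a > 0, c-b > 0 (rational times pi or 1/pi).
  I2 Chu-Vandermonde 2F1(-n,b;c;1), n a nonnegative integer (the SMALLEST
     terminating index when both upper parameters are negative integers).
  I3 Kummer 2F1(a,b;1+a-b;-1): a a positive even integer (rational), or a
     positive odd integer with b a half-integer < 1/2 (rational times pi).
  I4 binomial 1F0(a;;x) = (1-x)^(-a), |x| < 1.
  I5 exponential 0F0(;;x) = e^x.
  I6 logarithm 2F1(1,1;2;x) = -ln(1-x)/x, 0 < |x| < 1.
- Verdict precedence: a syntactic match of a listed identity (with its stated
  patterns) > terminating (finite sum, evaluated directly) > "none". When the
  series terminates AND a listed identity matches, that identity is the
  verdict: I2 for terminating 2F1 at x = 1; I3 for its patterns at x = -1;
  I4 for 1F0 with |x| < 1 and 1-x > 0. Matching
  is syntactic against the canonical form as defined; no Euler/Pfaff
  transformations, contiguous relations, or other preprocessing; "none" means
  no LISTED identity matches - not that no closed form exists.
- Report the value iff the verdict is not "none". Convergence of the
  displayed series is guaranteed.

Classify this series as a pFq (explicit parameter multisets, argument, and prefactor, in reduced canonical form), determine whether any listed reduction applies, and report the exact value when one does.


With C = -3/2: the canonical form is 0F0(-; -; -1). Verdict: the exponential series (I5) matches (the 0F0 exponential series at x = -1). Value: (-3/2) * e^(-1).

First insight: t_0 = -3/2 here, and (1)_k (prefactor -3/2) is k! itself.
Step ratio: r(k) = (-1) * 1 / [(k+1)] - rational in k. x = (-1); t_0 = -3/2; negate the roots.
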